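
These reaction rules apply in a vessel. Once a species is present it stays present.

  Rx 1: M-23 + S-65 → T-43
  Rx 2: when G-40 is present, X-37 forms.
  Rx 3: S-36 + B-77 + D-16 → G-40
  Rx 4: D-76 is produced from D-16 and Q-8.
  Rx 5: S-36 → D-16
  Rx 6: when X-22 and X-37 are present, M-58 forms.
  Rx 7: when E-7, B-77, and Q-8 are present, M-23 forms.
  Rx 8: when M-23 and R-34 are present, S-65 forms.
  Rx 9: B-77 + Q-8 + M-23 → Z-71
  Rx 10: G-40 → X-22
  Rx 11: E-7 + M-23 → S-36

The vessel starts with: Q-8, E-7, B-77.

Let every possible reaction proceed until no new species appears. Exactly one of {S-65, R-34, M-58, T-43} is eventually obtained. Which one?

E-7, B-77, and Q-8 present → M-23 forms (Rx 7).
E-7 and M-23 present → S-36 forms (Rx 11).
S-36 present → D-16 forms (Rx 5).
S-36, B-77, and D-16 present → G-40 forms (Rx 3).
G-40 present → X-37 forms (Rx 2).
G-40 present → X-22 forms (Rx 10).
X-22 and X-37 present → M-58 forms (Rx 6).
S-65 would need M-23 and R-34 (Rx 8), but R-34 never forms. No rule produces R-34, and it is not given. T-43 would need M-23 and S-65 (Rx 1), but S-65 never forms.

M-58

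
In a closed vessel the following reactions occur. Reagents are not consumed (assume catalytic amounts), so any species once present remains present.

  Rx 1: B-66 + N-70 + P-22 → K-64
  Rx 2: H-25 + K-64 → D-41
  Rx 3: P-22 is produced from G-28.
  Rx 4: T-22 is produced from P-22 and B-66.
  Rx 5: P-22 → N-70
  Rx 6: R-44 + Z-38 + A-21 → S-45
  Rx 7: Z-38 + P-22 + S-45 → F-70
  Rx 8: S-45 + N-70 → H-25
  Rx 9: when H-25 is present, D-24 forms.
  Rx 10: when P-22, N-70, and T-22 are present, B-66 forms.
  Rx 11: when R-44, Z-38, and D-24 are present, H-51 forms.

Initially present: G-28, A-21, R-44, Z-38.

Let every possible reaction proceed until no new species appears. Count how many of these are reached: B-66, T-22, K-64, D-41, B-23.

B-66 would need P-22, N-70, and T-22 (Rx 10), but T-22 never forms.
T-22 would need P-22 and B-66 (Rx 4), but B-66 never forms.
K-64 would need B-66, N-70, and P-22 (Rx 1), but B-66 never forms.
D-41 would need H-25 and K-64 (Rx 2), but K-64 never forms.
No rule produces B-23, and it is not given.
None of the 5 are reached.

0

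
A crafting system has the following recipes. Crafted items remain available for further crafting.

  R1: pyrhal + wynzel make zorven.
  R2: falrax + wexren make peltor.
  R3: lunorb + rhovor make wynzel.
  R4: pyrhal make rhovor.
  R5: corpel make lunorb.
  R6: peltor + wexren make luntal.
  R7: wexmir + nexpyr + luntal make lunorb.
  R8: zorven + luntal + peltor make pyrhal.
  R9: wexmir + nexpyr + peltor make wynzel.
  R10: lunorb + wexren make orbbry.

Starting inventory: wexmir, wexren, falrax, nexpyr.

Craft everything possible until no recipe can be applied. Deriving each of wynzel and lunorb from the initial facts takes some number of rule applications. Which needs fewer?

wynzel: falrax + wexren → peltor (R2). wexmir + nexpyr + peltor → wynzel (R9). [2 rule applications]
lunorb: falrax + wexren → peltor (R2). peltor + wexren → luntal (R6). Using R7, wexmir, nexpyr, and luntal make lunorb. [3 rule applications]
wynzel needs fewer.

wynzel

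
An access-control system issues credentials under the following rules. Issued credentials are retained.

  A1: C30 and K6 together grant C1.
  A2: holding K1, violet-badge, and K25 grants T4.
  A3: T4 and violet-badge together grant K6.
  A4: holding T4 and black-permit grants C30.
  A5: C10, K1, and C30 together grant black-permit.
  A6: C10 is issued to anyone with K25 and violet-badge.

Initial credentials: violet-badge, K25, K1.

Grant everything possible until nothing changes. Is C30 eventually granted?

C30 would need T4 and black-permit (A4), but black-permit is never granted.

No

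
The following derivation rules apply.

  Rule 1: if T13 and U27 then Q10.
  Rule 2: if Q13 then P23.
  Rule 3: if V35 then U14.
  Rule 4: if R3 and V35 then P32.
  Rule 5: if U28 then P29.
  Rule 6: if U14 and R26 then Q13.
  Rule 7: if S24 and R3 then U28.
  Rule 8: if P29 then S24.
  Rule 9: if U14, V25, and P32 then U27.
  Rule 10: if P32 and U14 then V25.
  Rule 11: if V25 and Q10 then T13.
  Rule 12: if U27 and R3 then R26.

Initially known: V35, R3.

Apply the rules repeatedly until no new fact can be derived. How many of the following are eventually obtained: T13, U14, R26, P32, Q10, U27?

R3 and V35 hold, so P32 follows (Rule 4).
From V35, Rule 3 gives U14.
From P32 and U14, Rule 10 gives V25.
U14, V25, and P32 hold, so U27 follows (Rule 9).
From U27 and R3, Rule 12 gives R26.
T13 would need V25 and Q10 (Rule 11), but Q10 is never established.
U14: reached.
R26: reached.
P32: reached.
Q10 would need T13 and U27 (Rule 1), but T13 is never established.
U27: reached.
Reached: U14, R26, P32, and U27 — 4 of the 6.

4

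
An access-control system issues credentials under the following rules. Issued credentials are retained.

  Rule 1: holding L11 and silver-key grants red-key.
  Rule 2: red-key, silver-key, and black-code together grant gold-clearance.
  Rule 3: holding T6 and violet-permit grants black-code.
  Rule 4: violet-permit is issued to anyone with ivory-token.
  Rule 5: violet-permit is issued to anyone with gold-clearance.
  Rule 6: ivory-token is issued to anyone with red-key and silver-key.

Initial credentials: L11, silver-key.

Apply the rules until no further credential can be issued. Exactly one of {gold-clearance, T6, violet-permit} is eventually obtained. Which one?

violet-permit

Holding L11 and silver-key grants red-key (Rule 1).
Holding red-key and silver-key grants ivory-token (Rule 6).
Holding ivory-token grants violet-permit (Rule 4).
gold-clearance would need red-key, silver-key, and black-code (Rule 2), but black-code is never granted. No rule produces T6, and it is not given.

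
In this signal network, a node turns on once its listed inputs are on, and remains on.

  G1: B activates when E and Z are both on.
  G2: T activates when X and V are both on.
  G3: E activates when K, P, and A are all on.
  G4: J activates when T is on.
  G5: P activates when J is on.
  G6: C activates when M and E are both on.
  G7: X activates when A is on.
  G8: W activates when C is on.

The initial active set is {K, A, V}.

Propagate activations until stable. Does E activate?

Yes

A is on, so X activates (G7).
X and V are on, so T activates (G2).
T is on, so J activates (G4).
G5: J on → P on.
K, P, and A are on, so E activates (G3).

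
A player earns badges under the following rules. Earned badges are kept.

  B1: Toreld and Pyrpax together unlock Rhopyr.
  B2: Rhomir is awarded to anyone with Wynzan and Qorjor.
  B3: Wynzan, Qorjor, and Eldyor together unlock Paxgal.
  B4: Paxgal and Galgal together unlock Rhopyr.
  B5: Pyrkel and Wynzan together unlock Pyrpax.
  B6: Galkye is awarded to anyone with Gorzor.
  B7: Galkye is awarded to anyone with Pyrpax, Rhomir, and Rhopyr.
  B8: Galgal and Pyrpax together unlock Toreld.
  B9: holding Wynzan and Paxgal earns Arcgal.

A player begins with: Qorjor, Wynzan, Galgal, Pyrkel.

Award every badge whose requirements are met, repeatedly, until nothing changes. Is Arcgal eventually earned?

Arcgal would need Wynzan and Paxgal (B9), but Paxgal is never earned.

No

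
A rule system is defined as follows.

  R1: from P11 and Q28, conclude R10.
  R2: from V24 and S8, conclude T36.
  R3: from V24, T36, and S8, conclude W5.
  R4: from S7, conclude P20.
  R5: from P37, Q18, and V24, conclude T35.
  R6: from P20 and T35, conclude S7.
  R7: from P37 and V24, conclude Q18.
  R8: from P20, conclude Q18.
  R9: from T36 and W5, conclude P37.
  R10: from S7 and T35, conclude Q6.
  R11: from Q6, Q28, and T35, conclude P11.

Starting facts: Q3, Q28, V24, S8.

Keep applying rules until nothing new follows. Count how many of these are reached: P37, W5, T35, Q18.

4

From V24 and S8, R2 gives T36.
From V24, T36, and S8, R3 gives W5.
From T36 and W5, R9 gives P37.
From P37 and V24, R7 gives Q18.
P37, Q18, and V24 hold, so T35 follows (R5).
P37: reached.
W5: reached.
T35: reached.
Q18: reached.
All 4 are reached.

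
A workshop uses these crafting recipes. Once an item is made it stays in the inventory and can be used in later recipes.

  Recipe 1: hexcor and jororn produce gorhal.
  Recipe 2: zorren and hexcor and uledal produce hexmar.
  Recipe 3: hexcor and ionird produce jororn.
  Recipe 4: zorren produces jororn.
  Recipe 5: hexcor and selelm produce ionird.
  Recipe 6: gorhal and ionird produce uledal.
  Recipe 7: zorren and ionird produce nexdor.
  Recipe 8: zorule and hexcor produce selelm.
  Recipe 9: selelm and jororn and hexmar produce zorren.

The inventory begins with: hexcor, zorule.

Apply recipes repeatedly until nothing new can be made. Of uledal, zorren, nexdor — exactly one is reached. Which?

uledal

Using Recipe 8, zorule and hexcor make selelm.
hexcor and selelm → ionird (Recipe 5).
Using Recipe 3, hexcor and ionird make jororn.
Using Recipe 1, hexcor and jororn make gorhal.
gorhal and ionird → uledal (Recipe 6).
nexdor would need zorren and ionird (Recipe 7), but zorren is never obtained. zorren would need selelm, jororn, and hexmar (Recipe 9), but hexmar is never obtained.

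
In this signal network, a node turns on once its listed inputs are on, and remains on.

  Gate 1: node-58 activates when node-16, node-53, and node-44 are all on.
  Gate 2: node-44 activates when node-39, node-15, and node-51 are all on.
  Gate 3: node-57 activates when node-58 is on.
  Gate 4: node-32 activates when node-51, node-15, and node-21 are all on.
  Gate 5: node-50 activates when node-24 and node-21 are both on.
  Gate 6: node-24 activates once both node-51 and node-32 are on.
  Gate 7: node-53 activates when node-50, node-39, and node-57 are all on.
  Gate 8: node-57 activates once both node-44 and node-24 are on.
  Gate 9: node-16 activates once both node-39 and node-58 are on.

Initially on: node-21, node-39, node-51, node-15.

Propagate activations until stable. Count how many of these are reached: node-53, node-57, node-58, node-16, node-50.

Gate 4: node-51, node-15, and node-21 on → node-32 on.
Gate 2: node-39, node-15, and node-51 on → node-44 on.
node-51 and node-32 are on, so node-24 activates (Gate 6).
Gate 5: node-24 and node-21 on → node-50 on.
node-44 and node-24 are on, so node-57 activates (Gate 8).
Gate 7: node-50, node-39, and node-57 on → node-53 on.
node-53: reached.
node-57: reached.
node-58 would need node-16, node-53, and node-44 (Gate 1), but node-16 never turns on.
node-16 would need node-39 and node-58 (Gate 9), but node-58 never turns on.
node-50: reached.
Reached: node-53, node-57, and node-50 — 3 of the 5.

3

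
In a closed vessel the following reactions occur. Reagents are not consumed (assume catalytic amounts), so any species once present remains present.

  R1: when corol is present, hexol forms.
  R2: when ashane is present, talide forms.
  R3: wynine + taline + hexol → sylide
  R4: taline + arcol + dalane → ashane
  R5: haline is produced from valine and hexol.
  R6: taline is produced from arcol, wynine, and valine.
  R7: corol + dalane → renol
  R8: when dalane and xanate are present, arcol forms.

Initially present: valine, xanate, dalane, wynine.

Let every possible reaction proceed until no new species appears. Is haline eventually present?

haline would need valine and hexol (R5), but hexol never forms.

No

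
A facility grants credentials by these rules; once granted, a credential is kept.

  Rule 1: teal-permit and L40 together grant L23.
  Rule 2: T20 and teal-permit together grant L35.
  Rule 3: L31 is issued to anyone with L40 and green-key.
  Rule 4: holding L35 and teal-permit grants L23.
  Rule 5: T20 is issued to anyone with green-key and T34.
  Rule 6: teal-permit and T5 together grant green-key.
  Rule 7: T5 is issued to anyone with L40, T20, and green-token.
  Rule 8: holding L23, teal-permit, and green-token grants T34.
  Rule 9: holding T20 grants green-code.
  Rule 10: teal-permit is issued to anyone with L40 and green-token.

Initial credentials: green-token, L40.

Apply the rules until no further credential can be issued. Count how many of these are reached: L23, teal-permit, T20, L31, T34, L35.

Holding L40 and green-token grants teal-permit (Rule 10).
Holding teal-permit and L40 grants L23 (Rule 1).
Holding L23, teal-permit, and green-token grants T34 (Rule 8).
L23: reached.
teal-permit: reached.
T20 would need green-key and T34 (Rule 5), but green-key is never granted.
L31 would need L40 and green-key (Rule 3), but green-key is never granted.
T34: reached.
L35 would need T20 and teal-permit (Rule 2), but T20 is never granted.
Reached: L23, teal-permit, and T34 — 3 of the 6.

3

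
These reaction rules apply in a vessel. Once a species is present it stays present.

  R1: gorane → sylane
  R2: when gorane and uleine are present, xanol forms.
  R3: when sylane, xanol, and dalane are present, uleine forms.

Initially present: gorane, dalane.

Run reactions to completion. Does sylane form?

gorane present → sylane forms (R1).

Yes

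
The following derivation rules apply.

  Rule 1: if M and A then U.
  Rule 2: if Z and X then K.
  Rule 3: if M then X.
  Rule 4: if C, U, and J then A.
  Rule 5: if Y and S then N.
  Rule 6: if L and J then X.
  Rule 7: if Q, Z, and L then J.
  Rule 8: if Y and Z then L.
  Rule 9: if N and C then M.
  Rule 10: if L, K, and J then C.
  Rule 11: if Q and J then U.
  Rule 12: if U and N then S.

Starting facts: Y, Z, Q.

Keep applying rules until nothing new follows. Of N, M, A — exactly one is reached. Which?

A

From Y and Z, Rule 8 gives L.
From Q, Z, and L, Rule 7 gives J.
From L and J, Rule 6 gives X.
Q and J hold, so U follows (Rule 11).
From Z and X, Rule 2 gives K.
From L, K, and J, Rule 10 gives C.
C, U, and J hold, so A follows (Rule 4).
M would need N and C (Rule 9), but N is never established. N would need Y and S (Rule 5), but S is never established.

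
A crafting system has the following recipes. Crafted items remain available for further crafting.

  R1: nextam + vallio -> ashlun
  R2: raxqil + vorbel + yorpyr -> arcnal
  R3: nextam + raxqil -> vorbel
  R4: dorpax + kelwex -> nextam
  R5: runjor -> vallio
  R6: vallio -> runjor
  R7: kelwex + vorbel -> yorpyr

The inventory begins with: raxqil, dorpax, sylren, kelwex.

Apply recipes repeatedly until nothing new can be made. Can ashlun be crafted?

ashlun would need nextam and vallio (R1), but vallio is never obtained.

No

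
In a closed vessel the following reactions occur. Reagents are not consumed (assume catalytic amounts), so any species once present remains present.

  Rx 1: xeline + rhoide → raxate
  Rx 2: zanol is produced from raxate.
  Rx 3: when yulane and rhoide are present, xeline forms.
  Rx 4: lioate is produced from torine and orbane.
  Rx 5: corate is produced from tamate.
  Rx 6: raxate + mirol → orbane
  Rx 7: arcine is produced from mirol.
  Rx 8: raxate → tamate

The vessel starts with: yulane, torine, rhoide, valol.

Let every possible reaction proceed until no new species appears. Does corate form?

Yes

yulane and rhoide present → xeline forms (Rx 3).
xeline and rhoide present → raxate forms (Rx 1).
raxate present → tamate forms (Rx 8).
tamate present → corate forms (Rx 5).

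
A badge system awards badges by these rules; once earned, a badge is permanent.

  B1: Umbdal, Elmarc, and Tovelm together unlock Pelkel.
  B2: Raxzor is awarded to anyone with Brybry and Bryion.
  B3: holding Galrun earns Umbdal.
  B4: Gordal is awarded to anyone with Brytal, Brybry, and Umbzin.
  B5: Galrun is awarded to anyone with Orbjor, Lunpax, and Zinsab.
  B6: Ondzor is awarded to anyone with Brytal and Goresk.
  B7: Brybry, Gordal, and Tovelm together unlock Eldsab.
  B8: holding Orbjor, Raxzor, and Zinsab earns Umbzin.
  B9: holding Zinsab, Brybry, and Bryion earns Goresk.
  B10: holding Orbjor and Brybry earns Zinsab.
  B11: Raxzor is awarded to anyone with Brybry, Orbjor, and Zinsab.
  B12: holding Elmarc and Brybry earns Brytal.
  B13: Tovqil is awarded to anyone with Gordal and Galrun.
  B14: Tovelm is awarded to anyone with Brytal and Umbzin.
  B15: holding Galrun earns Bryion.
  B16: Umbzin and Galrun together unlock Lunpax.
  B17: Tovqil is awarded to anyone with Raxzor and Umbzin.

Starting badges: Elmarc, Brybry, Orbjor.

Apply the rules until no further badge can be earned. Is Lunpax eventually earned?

Lunpax would need Umbzin and Galrun (B16), but Galrun is never earned.

No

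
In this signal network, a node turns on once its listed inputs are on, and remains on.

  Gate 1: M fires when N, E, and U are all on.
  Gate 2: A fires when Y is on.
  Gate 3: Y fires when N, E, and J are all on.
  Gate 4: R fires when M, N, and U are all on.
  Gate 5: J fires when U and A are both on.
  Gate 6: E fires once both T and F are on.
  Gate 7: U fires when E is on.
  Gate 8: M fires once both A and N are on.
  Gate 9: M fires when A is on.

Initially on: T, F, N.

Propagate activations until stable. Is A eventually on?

A would need Y (Gate 2), but Y never turns on.

No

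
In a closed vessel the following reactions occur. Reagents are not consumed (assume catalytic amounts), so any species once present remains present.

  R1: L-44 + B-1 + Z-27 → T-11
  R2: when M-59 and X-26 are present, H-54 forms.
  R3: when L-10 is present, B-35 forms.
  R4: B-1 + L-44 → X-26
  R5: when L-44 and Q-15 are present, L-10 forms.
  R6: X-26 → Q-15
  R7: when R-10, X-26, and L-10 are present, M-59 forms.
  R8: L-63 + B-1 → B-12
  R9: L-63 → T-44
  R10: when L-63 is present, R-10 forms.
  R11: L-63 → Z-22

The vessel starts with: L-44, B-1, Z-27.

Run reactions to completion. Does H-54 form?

No

H-54 would need M-59 and X-26 (R2), but M-59 never forms.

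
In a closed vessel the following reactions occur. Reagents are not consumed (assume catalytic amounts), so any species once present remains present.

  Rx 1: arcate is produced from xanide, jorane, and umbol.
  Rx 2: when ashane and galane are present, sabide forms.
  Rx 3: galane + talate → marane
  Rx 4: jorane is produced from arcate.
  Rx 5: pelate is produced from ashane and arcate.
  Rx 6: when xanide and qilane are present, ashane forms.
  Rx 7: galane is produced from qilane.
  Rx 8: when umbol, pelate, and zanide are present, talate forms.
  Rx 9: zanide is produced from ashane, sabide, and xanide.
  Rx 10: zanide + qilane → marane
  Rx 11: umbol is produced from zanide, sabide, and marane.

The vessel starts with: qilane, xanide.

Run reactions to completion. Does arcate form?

No

arcate would need xanide, jorane, and umbol (Rx 1), but jorane never forms.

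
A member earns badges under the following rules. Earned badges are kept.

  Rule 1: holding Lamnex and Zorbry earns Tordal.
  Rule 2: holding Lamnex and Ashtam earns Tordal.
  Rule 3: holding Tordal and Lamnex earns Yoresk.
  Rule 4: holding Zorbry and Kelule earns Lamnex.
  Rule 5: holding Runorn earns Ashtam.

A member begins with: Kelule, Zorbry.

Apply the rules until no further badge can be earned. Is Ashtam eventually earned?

Ashtam would need Runorn (Rule 5), but Runorn is never earned.

No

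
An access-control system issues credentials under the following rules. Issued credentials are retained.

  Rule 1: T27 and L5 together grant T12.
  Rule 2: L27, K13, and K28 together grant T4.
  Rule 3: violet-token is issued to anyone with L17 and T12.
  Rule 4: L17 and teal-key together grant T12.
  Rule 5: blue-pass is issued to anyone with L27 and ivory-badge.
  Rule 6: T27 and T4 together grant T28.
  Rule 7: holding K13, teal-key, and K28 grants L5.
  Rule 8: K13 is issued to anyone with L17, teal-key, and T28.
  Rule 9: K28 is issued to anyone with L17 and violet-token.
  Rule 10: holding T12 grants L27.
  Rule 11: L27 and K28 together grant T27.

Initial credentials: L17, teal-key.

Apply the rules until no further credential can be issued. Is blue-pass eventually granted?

No

blue-pass would need L27 and ivory-badge (Rule 5), but ivory-badge is never granted.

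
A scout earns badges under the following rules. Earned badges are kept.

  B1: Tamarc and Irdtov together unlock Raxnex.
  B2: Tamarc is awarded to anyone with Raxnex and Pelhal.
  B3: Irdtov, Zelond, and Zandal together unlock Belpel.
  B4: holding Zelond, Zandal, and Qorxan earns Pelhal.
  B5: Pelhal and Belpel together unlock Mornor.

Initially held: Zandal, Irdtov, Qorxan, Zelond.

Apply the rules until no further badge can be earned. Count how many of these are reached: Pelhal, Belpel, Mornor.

3

With Zelond, Zandal, and Qorxan, Pelhal is earned (B4).
With Irdtov, Zelond, and Zandal, Belpel is earned (B3).
With Pelhal and Belpel, Mornor is earned (B5).
Pelhal: reached.
Belpel: reached.
Mornor: reached.
All 3 are reached.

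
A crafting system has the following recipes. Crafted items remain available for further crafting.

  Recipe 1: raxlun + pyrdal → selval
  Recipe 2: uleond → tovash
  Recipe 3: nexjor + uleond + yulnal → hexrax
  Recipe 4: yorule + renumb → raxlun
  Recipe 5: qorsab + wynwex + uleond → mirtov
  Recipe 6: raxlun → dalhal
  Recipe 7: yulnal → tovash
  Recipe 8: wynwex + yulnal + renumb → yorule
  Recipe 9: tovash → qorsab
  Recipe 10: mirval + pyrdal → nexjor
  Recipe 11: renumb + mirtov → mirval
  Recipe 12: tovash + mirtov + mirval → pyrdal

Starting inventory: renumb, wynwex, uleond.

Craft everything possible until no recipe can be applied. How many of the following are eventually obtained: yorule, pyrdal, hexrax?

uleond → tovash (Recipe 2).
Using Recipe 9, tovash makes qorsab.
qorsab + wynwex + uleond → mirtov (Recipe 5).
renumb + mirtov → mirval (Recipe 11).
Using Recipe 12, tovash, mirtov, and mirval make pyrdal.
yorule would need wynwex, yulnal, and renumb (Recipe 8), but yulnal is never obtained.
pyrdal: reached.
hexrax would need nexjor, uleond, and yulnal (Recipe 3), but yulnal is never obtained.
Reached: pyrdal — 1 of the 3.

1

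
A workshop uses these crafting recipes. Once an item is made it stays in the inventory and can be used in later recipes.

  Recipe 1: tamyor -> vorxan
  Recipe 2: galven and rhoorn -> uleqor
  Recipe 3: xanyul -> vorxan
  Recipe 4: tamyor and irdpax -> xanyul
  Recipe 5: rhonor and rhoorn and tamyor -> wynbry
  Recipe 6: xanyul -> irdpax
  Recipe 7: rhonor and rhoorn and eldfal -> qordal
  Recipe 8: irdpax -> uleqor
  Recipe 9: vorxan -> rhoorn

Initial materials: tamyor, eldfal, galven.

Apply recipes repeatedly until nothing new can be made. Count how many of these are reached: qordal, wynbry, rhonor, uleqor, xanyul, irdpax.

1

tamyor -> vorxan (Recipe 1).
vorxan -> rhoorn (Recipe 9).
galven and rhoorn -> uleqor (Recipe 2).
qordal would need rhonor, rhoorn, and eldfal (Recipe 7), but rhonor is never obtained.
wynbry would need rhonor, rhoorn, and tamyor (Recipe 5), but rhonor is never obtained.
No rule produces rhonor, and it is not given.
uleqor: reached.
xanyul would need tamyor and irdpax (Recipe 4), but irdpax is never obtained.
irdpax would need xanyul (Recipe 6), but xanyul is never obtained.
Reached: uleqor — 1 of the 6.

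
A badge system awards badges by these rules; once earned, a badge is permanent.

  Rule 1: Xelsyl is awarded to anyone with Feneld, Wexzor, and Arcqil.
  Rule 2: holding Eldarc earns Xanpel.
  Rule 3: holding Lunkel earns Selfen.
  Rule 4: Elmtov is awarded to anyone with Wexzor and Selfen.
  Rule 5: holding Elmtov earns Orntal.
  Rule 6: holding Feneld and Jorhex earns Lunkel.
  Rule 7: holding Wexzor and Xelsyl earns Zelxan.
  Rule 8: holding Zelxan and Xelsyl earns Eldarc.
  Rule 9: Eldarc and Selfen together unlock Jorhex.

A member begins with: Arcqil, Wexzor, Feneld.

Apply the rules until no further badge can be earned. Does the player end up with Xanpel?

Yes

With Feneld, Wexzor, and Arcqil, Xelsyl is earned (Rule 1).
With Wexzor and Xelsyl, Zelxan is earned (Rule 7).
With Zelxan and Xelsyl, Eldarc is earned (Rule 8).
With Eldarc, Xanpel is earned (Rule 2).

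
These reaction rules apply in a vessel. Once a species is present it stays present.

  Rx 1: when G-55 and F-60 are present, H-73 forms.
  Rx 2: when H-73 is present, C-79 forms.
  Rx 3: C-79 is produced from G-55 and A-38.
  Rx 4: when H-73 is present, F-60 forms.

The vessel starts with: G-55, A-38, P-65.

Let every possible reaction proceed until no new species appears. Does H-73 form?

No

H-73 would need G-55 and F-60 (Rx 1), but F-60 never forms.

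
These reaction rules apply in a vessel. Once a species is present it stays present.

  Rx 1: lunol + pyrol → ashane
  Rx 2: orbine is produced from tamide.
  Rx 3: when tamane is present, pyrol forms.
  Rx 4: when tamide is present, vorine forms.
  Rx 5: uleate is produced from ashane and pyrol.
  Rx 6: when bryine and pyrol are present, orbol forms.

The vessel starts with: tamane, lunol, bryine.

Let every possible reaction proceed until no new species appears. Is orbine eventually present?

orbine would need tamide (Rx 2), but tamide never forms.

No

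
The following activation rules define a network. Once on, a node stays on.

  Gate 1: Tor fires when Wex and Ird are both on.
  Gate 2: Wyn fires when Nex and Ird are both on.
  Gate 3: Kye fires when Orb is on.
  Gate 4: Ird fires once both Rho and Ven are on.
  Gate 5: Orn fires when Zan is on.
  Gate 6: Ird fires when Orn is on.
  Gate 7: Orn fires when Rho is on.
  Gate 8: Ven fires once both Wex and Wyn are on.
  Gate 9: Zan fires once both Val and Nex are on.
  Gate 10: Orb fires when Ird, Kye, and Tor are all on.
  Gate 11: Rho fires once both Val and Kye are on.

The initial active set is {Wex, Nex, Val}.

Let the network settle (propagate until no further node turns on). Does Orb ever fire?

Orb would need Ird, Kye, and Tor (Gate 10), but Kye never turns on.

No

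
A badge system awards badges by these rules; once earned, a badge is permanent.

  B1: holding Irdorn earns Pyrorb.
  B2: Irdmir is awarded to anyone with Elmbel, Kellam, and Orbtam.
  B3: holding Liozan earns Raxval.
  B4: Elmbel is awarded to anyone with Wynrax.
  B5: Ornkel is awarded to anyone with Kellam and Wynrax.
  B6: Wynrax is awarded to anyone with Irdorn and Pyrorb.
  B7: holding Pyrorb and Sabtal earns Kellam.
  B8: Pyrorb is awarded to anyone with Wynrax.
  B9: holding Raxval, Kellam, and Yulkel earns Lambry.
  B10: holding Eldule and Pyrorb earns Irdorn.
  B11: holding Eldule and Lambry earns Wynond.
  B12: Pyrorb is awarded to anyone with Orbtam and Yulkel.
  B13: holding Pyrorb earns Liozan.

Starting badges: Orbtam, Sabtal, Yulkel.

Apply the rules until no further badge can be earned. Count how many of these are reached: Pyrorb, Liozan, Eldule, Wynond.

2

With Orbtam and Yulkel, Pyrorb is earned (B12).
With Pyrorb, Liozan is earned (B13).
Pyrorb: reached.
Liozan: reached.
No rule produces Eldule, and it is not given.
Wynond would need Eldule and Lambry (B11), but Eldule is never earned.
Reached: Pyrorb and Liozan — 2 of the 4.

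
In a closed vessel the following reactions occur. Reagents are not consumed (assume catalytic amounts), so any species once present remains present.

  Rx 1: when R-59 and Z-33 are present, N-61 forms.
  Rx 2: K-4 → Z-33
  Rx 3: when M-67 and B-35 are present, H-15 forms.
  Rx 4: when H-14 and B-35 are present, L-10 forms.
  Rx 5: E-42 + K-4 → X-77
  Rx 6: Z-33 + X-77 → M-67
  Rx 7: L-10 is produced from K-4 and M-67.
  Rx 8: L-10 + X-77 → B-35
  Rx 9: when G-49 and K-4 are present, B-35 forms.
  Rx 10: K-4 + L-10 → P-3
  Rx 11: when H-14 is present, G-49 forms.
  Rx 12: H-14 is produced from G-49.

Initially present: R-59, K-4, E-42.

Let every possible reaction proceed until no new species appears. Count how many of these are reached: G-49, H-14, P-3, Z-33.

E-42 and K-4 present → X-77 forms (Rx 5).
K-4 present → Z-33 forms (Rx 2).
Z-33 and X-77 present → M-67 forms (Rx 6).
K-4 and M-67 present → L-10 forms (Rx 7).
K-4 and L-10 present → P-3 forms (Rx 10).
G-49 would need H-14 (Rx 11), but H-14 never forms.
H-14 would need G-49 (Rx 12), but G-49 never forms.
P-3: reached.
Z-33: reached.
Reached: P-3 and Z-33 — 2 of the 4.

2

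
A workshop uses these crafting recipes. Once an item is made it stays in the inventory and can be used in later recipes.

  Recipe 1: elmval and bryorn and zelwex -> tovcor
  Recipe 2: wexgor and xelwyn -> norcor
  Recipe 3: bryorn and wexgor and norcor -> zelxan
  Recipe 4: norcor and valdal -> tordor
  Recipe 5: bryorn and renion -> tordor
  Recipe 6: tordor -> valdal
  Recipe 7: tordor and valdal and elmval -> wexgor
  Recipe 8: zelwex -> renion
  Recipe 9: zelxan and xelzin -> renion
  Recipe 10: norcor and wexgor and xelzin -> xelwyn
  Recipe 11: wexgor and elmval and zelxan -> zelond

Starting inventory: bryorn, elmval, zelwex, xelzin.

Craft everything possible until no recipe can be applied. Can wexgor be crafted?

zelwex -> renion (Recipe 8).
bryorn and renion -> tordor (Recipe 5).
tordor -> valdal (Recipe 6).
tordor and valdal and elmval -> wexgor (Recipe 7).

Yes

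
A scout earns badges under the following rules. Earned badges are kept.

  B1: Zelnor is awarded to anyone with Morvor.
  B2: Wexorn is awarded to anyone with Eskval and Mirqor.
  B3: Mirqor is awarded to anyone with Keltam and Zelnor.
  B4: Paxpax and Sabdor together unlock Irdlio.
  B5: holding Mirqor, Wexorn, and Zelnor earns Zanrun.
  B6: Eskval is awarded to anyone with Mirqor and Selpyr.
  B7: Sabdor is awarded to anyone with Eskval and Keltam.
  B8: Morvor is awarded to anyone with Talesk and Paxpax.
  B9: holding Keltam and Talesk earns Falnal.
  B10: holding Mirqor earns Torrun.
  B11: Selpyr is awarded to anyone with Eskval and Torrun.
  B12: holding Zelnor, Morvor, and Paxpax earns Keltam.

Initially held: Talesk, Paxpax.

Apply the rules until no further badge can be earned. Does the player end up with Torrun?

With Talesk and Paxpax, Morvor is earned (B8).
With Morvor, Zelnor is earned (B1).
With Zelnor, Morvor, and Paxpax, Keltam is earned (B12).
With Keltam and Zelnor, Mirqor is earned (B3).
With Mirqor, Torrun is earned (B10).

Yes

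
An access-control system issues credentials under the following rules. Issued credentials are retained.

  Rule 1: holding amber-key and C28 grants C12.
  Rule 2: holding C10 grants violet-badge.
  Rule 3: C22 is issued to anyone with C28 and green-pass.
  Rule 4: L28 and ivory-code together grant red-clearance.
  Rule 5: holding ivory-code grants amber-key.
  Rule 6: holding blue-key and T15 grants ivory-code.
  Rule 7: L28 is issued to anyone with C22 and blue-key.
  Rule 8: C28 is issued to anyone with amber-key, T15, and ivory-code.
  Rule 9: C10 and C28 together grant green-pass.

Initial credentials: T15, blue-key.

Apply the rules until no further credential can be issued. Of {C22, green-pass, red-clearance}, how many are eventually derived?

C22 would need C28 and green-pass (Rule 3), but green-pass is never granted.
green-pass would need C10 and C28 (Rule 9), but C10 is never granted.
red-clearance would need L28 and ivory-code (Rule 4), but L28 is never granted.
None of the 3 are reached.

0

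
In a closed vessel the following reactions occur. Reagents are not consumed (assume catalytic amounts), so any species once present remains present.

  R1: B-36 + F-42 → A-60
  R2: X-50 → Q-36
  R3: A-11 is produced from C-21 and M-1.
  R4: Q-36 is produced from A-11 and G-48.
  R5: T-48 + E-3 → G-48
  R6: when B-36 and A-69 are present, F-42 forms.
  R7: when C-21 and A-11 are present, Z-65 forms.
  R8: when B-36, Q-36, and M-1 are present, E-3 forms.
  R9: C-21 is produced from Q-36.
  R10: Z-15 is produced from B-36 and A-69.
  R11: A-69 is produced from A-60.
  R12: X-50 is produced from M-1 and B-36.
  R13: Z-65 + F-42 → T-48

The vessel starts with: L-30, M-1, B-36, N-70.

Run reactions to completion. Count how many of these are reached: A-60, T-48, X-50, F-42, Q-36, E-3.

3

M-1 and B-36 present → X-50 forms (R12).
X-50 present → Q-36 forms (R2).
B-36, Q-36, and M-1 present → E-3 forms (R8).
A-60 would need B-36 and F-42 (R1), but F-42 never forms.
T-48 would need Z-65 and F-42 (R13), but F-42 never forms.
X-50: reached.
F-42 would need B-36 and A-69 (R6), but A-69 never forms.
Q-36: reached.
E-3: reached.
Reached: X-50, Q-36, and E-3 — 3 of the 6.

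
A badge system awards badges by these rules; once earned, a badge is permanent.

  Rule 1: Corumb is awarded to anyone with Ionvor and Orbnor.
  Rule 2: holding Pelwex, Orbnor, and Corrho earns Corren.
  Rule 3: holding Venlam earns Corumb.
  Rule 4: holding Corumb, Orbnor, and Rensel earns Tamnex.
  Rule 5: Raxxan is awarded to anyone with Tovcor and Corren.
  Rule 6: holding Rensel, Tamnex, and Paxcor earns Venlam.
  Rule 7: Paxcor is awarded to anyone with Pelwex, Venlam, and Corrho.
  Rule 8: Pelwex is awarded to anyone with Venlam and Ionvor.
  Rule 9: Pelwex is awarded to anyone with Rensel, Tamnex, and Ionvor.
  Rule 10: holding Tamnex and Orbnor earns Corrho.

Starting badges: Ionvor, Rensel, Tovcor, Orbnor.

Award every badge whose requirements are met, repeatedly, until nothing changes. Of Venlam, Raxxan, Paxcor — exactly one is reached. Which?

Raxxan

With Ionvor and Orbnor, Corumb is earned (Rule 1).
With Corumb, Orbnor, and Rensel, Tamnex is earned (Rule 4).
With Rensel, Tamnex, and Ionvor, Pelwex is earned (Rule 9).
With Tamnex and Orbnor, Corrho is earned (Rule 10).
With Pelwex, Orbnor, and Corrho, Corren is earned (Rule 2).
With Tovcor and Corren, Raxxan is earned (Rule 5).
Venlam would need Rensel, Tamnex, and Paxcor (Rule 6), but Paxcor is never earned. Paxcor would need Pelwex, Venlam, and Corrho (Rule 7), but Venlam is never earned.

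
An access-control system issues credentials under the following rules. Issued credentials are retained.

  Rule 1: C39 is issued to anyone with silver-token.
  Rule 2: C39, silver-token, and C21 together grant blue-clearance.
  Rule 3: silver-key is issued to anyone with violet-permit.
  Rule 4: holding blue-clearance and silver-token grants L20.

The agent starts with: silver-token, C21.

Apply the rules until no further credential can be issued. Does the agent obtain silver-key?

No

silver-key would need violet-permit (Rule 3), but violet-permit is never granted.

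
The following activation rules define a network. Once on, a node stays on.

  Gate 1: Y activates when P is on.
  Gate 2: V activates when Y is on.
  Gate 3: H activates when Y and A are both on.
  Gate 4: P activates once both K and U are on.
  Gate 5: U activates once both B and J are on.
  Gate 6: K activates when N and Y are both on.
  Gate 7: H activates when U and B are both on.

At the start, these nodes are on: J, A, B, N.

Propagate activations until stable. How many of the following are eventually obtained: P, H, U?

2

Gate 5: B and J on → U on.
U and B are on, so H activates (Gate 7).
P would need K and U (Gate 4), but K never turns on.
H: reached.
U: reached.
Reached: H and U — 2 of the 3.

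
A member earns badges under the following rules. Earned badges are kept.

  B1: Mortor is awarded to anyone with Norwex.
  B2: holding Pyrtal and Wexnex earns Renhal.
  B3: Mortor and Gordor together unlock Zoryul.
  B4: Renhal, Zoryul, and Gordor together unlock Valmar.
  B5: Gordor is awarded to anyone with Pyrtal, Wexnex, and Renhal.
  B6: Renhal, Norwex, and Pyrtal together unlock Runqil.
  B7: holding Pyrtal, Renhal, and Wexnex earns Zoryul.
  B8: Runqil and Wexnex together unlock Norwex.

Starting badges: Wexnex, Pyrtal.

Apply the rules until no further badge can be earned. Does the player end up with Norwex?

No

Norwex would need Runqil and Wexnex (B8), but Runqil is never earned.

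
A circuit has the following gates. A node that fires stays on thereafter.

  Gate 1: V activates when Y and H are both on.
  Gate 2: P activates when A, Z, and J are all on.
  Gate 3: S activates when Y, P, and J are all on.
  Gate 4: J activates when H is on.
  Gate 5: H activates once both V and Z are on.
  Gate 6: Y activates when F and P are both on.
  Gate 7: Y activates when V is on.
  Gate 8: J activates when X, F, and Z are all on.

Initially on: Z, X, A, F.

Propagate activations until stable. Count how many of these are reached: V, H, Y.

Gate 8: X, F, and Z on → J on.
Gate 2: A, Z, and J on → P on.
Gate 6: F and P on → Y on.
V would need Y and H (Gate 1), but H never turns on.
H would need V and Z (Gate 5), but V never turns on.
Y: reached.
Reached: Y — 1 of the 3.

1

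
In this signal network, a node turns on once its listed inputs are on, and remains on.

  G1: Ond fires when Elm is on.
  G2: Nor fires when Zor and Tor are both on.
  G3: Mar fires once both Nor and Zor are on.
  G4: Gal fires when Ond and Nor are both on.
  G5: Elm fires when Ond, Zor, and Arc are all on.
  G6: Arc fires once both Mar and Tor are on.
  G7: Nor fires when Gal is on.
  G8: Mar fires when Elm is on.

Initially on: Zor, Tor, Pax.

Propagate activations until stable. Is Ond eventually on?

No

Ond would need Elm (G1), but Elm never turns on.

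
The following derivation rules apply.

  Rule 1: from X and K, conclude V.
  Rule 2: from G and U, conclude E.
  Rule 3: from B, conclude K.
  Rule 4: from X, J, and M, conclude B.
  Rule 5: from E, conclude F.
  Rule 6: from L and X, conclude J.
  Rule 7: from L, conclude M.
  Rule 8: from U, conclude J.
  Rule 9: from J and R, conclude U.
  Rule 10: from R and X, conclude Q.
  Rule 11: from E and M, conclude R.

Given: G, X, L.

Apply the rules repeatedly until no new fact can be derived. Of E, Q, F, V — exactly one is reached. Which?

V

From L and X, Rule 6 gives J.
L holds, so M follows (Rule 7).
X, J, and M hold, so B follows (Rule 4).
B holds, so K follows (Rule 3).
X and K hold, so V follows (Rule 1).
E would need G and U (Rule 2), but U is never established. F would need E (Rule 5), but E is never established. Q would need R and X (Rule 10), but R is never established.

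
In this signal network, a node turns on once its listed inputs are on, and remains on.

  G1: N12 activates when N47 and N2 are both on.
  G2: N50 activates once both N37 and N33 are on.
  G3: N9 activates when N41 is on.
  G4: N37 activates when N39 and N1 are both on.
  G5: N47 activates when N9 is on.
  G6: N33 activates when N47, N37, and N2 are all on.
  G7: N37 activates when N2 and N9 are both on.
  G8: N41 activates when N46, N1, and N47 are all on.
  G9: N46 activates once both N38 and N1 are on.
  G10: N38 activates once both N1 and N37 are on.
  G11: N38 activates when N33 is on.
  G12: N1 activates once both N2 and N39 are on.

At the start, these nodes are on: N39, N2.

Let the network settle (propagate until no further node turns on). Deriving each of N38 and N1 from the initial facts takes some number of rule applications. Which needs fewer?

N1

N1: N2 and N39 are on, so N1 activates (G12). [1 rule application]
N38: N2 and N39 are on, so N1 activates (G12). G4: N39 and N1 on → N37 on. N1 and N37 are on, so N38 activates (G10). [3 rule applications]
N1 needs fewer.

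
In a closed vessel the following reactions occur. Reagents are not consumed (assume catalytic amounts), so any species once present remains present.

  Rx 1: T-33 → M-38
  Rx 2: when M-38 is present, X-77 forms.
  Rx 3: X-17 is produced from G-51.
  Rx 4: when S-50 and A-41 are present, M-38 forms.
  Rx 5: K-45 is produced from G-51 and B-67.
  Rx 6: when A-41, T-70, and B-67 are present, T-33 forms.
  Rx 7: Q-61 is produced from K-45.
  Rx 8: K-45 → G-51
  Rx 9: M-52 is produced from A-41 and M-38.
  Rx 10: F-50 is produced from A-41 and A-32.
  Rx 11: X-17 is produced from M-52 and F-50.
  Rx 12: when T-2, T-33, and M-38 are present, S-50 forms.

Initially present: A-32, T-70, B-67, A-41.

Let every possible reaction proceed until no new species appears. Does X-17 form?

Yes

A-41, T-70, and B-67 present → T-33 forms (Rx 6).
A-41 and A-32 present → F-50 forms (Rx 10).
T-33 present → M-38 forms (Rx 1).
A-41 and M-38 present → M-52 forms (Rx 9).
M-52 and F-50 present → X-17 forms (Rx 11).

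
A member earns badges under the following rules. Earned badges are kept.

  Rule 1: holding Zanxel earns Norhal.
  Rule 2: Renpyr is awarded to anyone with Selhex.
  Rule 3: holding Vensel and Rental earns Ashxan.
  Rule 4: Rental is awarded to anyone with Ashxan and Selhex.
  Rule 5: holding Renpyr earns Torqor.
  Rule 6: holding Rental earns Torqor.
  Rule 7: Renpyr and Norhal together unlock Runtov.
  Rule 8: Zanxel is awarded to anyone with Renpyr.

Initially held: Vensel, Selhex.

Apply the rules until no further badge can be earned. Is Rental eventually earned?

No

Rental would need Ashxan and Selhex (Rule 4), but Ashxan is never earned.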